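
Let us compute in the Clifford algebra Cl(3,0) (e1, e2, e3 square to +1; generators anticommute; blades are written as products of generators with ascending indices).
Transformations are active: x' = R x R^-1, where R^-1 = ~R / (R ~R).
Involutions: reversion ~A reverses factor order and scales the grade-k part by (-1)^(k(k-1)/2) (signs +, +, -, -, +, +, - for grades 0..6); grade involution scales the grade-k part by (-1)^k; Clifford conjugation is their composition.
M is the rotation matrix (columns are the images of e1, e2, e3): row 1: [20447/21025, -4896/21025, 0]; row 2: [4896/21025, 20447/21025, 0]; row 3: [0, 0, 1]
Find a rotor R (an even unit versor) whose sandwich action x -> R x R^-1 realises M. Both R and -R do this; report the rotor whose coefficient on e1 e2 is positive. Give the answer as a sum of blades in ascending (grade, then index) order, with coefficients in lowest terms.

Method: write R = a + b12*e1 e2 + b13*e1 e3 + b23*e2 e3 with a^2 + b12^2 + b13^2 + b23^2 = 1 (so R^-1 = ~R). Expanding the columns R e_j ~R gives tr M = 4a^2 - 1 and, from the antisymmetric part, M21 - M12 = -4a*b12, M13 - M31 = 4a*b13, M32 - M23 = -4a*b23.
Here tr M = 61919/21025, so a^2 = (1 + tr M)/4 = 20736/21025 and a = ±144/145. Taking a = 144/145: M21 - M12 = 9792/21025, M13 - M31 = 0, M32 - M23 = 0, giving b12 = -17/145, b13 = 0, b23 = 0, i.e. R = 144/145 - 17/145*e1 e2.
Its e1 e2 coefficient is negative, so report the other preimage -R.
Answer: -144/145 + 17/145*e1 e2. Sheet selection: the two-to-one cover makes ±R indistinguishable at the matrix level (trace 61919/21025), so uniqueness comes from the required sign on e1 e2.


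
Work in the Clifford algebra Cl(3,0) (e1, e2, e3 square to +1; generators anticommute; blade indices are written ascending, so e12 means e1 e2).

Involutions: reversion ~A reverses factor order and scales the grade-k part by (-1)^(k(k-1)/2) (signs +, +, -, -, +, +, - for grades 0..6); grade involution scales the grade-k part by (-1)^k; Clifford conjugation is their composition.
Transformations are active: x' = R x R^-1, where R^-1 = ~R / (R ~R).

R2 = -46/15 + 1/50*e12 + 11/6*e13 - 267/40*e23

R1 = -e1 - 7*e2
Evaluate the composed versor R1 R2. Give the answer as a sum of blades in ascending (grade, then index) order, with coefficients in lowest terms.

Distribute over the terms of R1 (each basis-blade product reordered to ascending indices, repeated generators contracted through their squares):
(-e1) R2 = 46/15*e1 - 1/50*e2 - 11/6*e3 + 267/40*e123
(-7*e2) R2 = 7/50*e1 + 322/15*e2 + 1869/40*e3 + 77/6*e123
Summing the partial products and collecting blades:
Answer: 481/150*e1 + 3217/150*e2 + 5387/120*e3 + 2341/120*e123


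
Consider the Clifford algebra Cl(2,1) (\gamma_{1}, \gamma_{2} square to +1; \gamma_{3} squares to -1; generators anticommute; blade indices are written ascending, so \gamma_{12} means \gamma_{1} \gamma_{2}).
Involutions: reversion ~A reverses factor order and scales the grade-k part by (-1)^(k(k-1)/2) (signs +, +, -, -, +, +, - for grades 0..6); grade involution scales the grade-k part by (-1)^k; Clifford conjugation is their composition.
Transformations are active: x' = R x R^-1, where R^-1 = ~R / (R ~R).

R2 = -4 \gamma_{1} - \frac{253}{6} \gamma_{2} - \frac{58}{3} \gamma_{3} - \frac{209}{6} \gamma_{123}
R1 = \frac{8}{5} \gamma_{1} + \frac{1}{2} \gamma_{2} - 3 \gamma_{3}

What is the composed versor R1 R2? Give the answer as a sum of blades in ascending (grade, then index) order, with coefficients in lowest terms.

Distribute over the terms of R1 (each basis-blade product reordered to ascending indices, repeated generators contracted through their squares):
(\frac{8}{5} \gamma_{1}) R2 = -\frac{32}{5} - \frac{1012}{15} \gamma_{12} - \frac{464}{15} \gamma_{13} - \frac{836}{15} \gamma_{23}
(\frac{1}{2} \gamma_{2}) R2 = -\frac{253}{12} + 2 \gamma_{12} + \frac{209}{12} \gamma_{13} - \frac{29}{3} \gamma_{23}
(-3 \gamma_{3}) R2 = -58 - \frac{209}{2} \gamma_{12} - 12 \gamma_{13} - \frac{253}{2} \gamma_{23}
Summing the partial products and collecting blades:
Answer: -\frac{5129}{60} - \frac{5099}{30} \gamma_{12} - \frac{1531}{60} \gamma_{13} - \frac{1919}{10} \gamma_{23}


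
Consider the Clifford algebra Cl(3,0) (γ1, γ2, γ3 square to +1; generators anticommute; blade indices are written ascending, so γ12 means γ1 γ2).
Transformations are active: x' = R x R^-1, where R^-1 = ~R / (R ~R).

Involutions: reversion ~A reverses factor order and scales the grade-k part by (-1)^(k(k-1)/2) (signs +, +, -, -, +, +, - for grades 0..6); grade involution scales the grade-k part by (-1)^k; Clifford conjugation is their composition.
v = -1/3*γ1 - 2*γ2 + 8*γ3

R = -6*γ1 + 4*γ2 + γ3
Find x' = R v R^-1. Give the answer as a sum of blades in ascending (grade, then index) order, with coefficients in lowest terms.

~R = -6*γ1 + 4*γ2 + γ3, and R ~R = 53, so R^-1 = ~R / (53).
R v = 2 + 40/3*γ12 - 143/3*γ13 + 34*γ23
Answer: -19/159*γ1 + 122/53*γ2 - 420/53*γ3


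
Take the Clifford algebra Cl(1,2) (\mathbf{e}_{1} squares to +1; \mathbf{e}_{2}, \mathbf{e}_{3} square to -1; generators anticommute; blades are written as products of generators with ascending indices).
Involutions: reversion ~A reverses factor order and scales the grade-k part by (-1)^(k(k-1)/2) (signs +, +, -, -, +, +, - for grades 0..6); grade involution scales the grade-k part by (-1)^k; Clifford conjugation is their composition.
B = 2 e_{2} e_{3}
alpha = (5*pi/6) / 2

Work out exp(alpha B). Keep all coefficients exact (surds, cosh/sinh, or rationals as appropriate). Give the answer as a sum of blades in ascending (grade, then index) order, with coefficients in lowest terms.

B^2 = (2)^2*(e_{2} e_{3})^2 = 4*(-1) = -4 (a basis 2-blade squares to minus the product of its generators' squares).
B^2 = -4 — since the square is negative, the closed form is circular: l = 2, alpha*l = \frac{5 \pi}{6}, so exp(alpha B) = cos(\frac{5 \pi}{6}) + (sin(\frac{5 \pi}{6})/2)*B = - \frac{\sqrt{3}}{2} + (\frac{1}{4})*B.
Answer: - \frac{\sqrt{3}}{2} + \frac{1}{2} e_{2} e_{3}


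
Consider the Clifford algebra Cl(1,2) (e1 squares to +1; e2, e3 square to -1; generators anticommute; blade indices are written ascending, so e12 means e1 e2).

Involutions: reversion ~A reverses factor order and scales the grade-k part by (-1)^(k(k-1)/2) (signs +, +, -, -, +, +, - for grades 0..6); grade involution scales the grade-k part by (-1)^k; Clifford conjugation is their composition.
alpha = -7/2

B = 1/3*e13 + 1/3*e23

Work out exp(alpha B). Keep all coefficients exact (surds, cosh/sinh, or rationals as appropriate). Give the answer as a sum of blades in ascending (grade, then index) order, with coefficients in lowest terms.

B^2 term by term: the squares give (1/3)^2*(e13)^2 + (1/3)^2*(e23)^2 = 1/9*(+1) + 1/9*(-1) = 0 (each basis 2-blade squares to minus the product of its generators' squares); cross terms between blades sharing an index anticommute and cancel. So B^2 = 0.
B^2 = 0, and the exponential is exactly linear here: exp(alpha B) = 1 + alpha B (parabolic case).
Answer: 1 - 7/6*e13 - 7/6*e23


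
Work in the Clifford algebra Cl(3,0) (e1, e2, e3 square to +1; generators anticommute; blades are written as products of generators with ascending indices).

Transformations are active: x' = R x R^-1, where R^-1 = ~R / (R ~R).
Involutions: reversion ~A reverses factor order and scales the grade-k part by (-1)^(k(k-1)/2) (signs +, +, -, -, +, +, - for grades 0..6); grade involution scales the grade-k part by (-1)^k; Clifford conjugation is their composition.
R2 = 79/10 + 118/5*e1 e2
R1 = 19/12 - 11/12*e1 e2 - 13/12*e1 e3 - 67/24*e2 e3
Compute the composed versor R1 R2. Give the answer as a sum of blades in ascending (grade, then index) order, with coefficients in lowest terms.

Distribute over the terms of R2 (each basis-blade product reordered to ascending indices, repeated generators contracted through their squares):
R1 (79/10) = 1501/120 - 869/120*e1 e2 - 1027/120*e1 e3 - 5293/240*e2 e3
R1 (118/5*e1 e2) = 649/30 + 1121/30*e1 e2 + 3953/60*e1 e3 - 767/30*e2 e3
Summing the partial products and collecting blades:
Answer: 4097/120 + 241/8*e1 e2 + 2293/40*e1 e3 - 11429/240*e2 e3


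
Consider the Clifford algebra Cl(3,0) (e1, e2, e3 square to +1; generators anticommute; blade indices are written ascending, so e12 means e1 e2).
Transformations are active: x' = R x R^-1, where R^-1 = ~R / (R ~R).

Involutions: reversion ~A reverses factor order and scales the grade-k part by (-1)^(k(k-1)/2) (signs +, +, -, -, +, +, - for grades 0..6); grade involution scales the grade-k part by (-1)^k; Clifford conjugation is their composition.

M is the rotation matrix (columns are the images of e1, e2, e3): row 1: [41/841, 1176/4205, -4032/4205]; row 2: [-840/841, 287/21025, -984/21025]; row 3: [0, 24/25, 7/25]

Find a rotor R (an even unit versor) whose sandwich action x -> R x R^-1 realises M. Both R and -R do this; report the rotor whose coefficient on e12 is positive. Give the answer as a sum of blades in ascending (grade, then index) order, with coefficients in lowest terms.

Method: write R = a + b12*e12 + b13*e13 + b23*e23 with a^2 + b12^2 + b13^2 + b23^2 = 1 (so R^-1 = ~R). Expanding the columns R e_j ~R gives tr M = 4a^2 - 1 and, from the antisymmetric part, M21 - M12 = -4a*b12, M13 - M31 = 4a*b13, M32 - M23 = -4a*b23.
Here tr M = 7199/21025, so a^2 = (1 + tr M)/4 = 7056/21025 and a = ±84/145. Taking a = 84/145: M21 - M12 = -5376/4205, M13 - M31 = -4032/4205, M32 - M23 = 21168/21025, giving b12 = 16/29, b13 = -12/29, b23 = -63/145, i.e. R = 84/145 + 16/29*e12 - 12/29*e13 - 63/145*e23.
Its e12 coefficient is already positive.
Answer: 84/145 + 16/29*e12 - 12/29*e13 - 63/145*e23. Key observation: the double cover Spin(3) -> SO(3) sends R and -R to the same matrix (trace 7199/21025 here), so the stated sign of the e12 coefficient is what selects one sheet.


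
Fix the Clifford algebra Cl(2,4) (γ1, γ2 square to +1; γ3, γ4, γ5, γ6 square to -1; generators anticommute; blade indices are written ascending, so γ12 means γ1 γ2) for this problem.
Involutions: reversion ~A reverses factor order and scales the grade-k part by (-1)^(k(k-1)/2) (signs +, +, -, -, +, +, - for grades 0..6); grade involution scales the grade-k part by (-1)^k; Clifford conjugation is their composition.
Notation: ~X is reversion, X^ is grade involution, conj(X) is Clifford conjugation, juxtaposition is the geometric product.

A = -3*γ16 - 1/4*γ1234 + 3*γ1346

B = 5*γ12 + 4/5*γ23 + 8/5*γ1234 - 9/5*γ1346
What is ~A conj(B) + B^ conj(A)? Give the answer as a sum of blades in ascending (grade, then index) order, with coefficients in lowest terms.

first term: 5 + 1/5*γ14 - 387/20*γ26 - 133/20*γ34 - 12/5*γ1236 - 12/5*γ1246 - 51/5*γ2346
second term: 5 - 1/5*γ14 - 213/20*γ26 - 83/20*γ34 + 12/5*γ1236 - 12/5*γ1246 - 99/5*γ2346
Answer: 10 - 30*γ26 - 54/5*γ34 - 24/5*γ1246 - 30*γ2346


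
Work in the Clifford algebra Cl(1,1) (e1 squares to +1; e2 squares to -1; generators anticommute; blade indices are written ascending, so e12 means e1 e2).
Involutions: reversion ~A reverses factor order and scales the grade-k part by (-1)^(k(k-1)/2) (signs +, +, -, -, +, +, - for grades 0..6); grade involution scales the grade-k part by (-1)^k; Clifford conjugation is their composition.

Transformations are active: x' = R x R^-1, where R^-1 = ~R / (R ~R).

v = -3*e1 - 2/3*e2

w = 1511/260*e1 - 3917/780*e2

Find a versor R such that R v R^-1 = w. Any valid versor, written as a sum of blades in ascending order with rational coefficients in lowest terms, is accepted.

R = v + w = 731/260*e1 - 1479/260*e2 works: the equal norms (77/9) guarantee its sandwich swaps v into w.
Answer: 731/260*e1 - 1479/260*e2


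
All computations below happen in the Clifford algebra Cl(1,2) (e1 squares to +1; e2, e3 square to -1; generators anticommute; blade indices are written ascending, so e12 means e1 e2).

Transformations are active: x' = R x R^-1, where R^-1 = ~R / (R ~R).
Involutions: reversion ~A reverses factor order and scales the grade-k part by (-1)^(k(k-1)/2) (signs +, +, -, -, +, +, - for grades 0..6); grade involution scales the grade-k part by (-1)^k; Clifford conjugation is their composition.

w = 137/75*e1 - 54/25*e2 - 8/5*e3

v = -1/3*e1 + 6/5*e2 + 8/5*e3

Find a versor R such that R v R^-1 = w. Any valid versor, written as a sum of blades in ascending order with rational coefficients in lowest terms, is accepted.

Take R = v + w = 112/75*e1 - 24/25*e2. Because q(v) = q(w) = -35/9, conjugation by R sends v exactly to w.
Answer: 112/75*e1 - 24/25*e2


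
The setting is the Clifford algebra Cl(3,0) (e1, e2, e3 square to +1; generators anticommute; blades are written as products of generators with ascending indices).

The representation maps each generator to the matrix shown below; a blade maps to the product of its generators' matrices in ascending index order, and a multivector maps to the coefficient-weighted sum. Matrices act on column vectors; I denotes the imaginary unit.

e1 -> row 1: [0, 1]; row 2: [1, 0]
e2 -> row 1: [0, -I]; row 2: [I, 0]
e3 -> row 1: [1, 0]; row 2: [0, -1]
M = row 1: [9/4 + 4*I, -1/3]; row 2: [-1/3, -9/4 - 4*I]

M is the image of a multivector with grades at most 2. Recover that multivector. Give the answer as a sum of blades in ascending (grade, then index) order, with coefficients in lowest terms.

Method: 1, rho(e1), rho(e2), rho(e3) form a trace-orthogonal basis of the 2x2 complex matrices (tr(X Y) = 2 if X = Y, else 0), so M = m0*1 + m1*rho(e1) + m2*rho(e2) + m3*rho(e3) with m0 = tr(M)/2 = 0, m1 = tr(M rho(e1))/2 = -1/3, m2 = tr(M rho(e2))/2 = 0, m3 = tr(M rho(e3))/2 = 9/4 + 4*I.
Multiplying table entries, the bivector images are rho(e1 e2) = I*rho(e3), rho(e1 e3) = -I*rho(e2), rho(e2 e3) = I*rho(e1); with real blade coefficients the real parts of m0..m3 are the coefficients of 1, e1, e2, e3 and the imaginary parts give the bivectors (e2 e3: Im m1, e1 e3: -Im m2, e1 e2: Im m3).
Answer: -1/3*e1 + 9/4*e3 + 4*e1 e2


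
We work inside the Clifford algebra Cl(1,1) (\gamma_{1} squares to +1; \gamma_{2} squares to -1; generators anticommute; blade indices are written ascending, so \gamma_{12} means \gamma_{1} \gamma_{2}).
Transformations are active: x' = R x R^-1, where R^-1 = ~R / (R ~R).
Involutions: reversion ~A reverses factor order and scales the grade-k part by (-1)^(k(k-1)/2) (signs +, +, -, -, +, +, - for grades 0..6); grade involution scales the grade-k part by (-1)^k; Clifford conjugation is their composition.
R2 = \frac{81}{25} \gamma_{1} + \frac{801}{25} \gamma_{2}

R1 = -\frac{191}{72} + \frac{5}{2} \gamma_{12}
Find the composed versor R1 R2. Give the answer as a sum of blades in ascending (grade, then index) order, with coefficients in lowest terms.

Distribute over the terms of R1 (each basis-blade product reordered to ascending indices, repeated generators contracted through their squares):
(-\frac{191}{72}) R2 = -\frac{1719}{200} \gamma_{1} - \frac{16999}{200} \gamma_{2}
(\frac{5}{2} \gamma_{12}) R2 = -\frac{801}{10} \gamma_{1} - \frac{81}{10} \gamma_{2}
Summing the partial products and collecting blades:
Answer: -\frac{17739}{200} \gamma_{1} - \frac{18619}{200} \gamma_{2}


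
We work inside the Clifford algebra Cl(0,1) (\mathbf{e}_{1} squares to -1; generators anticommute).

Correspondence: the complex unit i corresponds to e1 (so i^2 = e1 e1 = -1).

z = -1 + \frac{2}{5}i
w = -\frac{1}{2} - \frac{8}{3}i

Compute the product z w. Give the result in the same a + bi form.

In blades: z = -1 + \frac{2}{5} e_{1}, w = -\frac{1}{2} - \frac{8}{3} e_{1}.
Distribute z over w term by term (generator squares from the signature, products reordered to ascending indices): (-1)*w = \frac{1}{2} + \frac{8}{3} e_{1}; (\frac{2}{5} e_{1})*w = \frac{16}{15} - \frac{1}{5} e_{1}.
Sum: \frac{47}{30} + \frac{37}{15} e_{1}; translating back through the correspondence:
Answer: \frac{47}{30} + \frac{37}{15}i


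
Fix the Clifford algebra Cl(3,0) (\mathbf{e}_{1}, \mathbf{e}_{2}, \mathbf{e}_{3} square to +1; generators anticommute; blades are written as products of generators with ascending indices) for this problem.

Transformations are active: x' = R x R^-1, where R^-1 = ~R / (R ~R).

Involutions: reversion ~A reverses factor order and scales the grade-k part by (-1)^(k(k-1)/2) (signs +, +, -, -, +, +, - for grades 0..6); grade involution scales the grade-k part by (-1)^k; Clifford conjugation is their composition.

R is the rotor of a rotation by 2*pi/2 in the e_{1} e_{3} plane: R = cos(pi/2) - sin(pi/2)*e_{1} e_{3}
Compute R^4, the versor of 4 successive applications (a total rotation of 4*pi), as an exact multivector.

Rotor phase runs at HALF the rotation angle; powers of one rotor simply add phase, so after 4 steps in e_{1} e_{3} the phase is 4*pi/2 = 2 \pi and R^4 = cos(2 \pi) - sin(2 \pi)*e_{1} e_{3}.
cos(2 \pi) = 1 and sin(2 \pi) = 0, so R^4 = 1. The total rotation 4*pi is 2 full turns, so every vector returns to itself, yet the rotor is +1, back on the identity sheet (an even number of 2*pi turns).
Answer: 1


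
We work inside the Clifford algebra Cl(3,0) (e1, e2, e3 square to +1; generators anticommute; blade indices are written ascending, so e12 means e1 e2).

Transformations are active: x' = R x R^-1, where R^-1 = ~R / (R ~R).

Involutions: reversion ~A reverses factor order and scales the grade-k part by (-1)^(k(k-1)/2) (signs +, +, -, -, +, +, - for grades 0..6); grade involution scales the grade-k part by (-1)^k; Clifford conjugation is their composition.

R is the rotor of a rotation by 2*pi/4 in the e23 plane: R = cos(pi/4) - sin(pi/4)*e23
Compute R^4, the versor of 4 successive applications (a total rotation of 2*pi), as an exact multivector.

Half-angle bookkeeping: 4 applications in e23 add up to rotor phase 4*pi/4 = pi, so R^4 = cos(pi) - sin(pi)*e23.
cos(pi) = -1 and sin(pi) = 0, so R^4 = -1. The total rotation 2*pi is 1 full turn, so every vector returns to itself, yet the rotor is -1, on the OTHER sheet of the double cover (an odd number of 2*pi turns).
Answer: -1


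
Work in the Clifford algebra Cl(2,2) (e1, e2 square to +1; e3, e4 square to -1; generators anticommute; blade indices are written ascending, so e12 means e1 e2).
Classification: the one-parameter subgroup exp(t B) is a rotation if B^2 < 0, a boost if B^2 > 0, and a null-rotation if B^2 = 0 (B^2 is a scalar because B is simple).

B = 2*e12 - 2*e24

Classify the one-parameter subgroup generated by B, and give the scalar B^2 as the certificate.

B^2 term by term: the squares give (2)^2*(e12)^2 + (-2)^2*(e24)^2 = 4*(-1) + 4*(+1) = 0 (each basis 2-blade squares to minus the product of its generators' squares); cross terms between blades sharing an index anticommute and cancel. So B^2 = 0.
Answer: null-rotation, certificate B^2 = 0. The invariant at work: B^2 = 0 is unchanged by conjugation, hence its sign classifies the subgroup whatever basis B is written in.


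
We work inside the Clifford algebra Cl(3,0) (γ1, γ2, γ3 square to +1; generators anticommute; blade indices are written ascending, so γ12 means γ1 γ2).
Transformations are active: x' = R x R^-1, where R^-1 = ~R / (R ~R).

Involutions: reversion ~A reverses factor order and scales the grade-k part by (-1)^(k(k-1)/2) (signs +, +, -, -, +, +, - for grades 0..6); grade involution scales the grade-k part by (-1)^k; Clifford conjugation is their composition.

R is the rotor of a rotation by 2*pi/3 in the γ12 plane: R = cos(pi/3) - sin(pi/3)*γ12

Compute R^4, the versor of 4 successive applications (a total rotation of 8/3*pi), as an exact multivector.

The rotor phase is half the rotation angle and phases add under composition, so 4 steps in the γ12 plane accumulate phase 4*(pi/3) = 4*pi/3: R^4 = cos(4*pi/3) - sin(4*pi/3)*γ12.
cos(4*pi/3) = -1/2 and sin(4*pi/3) = -sqrt(3)/2, so R^4 = -1/2 + sqrt(3)/2*γ12. The net rotation is 2/3*pi (after discarding 1 full turn, each of which contributes a factor -1 to the rotor); the rotor keeps the half-angle phase exactly.
Answer: -1/2 + sqrt(3)/2*γ12


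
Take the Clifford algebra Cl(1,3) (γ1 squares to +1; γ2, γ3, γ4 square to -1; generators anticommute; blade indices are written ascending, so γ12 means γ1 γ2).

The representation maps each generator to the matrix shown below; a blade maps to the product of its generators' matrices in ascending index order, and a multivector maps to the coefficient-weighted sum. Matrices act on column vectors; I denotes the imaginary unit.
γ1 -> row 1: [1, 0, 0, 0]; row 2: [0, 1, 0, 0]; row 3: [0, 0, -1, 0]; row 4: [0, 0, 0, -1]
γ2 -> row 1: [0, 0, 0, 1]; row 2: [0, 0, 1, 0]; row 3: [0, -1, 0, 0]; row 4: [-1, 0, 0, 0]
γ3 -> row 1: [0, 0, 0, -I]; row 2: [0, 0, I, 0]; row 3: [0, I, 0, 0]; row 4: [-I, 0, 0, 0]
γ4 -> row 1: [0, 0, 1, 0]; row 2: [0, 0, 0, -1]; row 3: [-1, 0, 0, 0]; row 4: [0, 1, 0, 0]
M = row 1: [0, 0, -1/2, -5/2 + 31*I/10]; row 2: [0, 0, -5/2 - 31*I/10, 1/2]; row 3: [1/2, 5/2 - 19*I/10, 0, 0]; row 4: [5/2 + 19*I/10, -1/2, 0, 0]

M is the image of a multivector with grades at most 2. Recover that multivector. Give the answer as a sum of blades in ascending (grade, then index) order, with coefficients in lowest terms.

Method: the blade images are trace-orthogonal — tr(rho(e_A) rho(e_B)^-1) = 4 if A = B and 0 otherwise — and rho(e_A)^-1 = (e_A)^2 * rho(e_A) with (e_A)^2 = +1 or -1, so the coefficient of e_A in the preimage is (e_A)^2 * tr(M rho(e_A))/4.
Nonzero projections over blades of grade <= 2: γ2: (γ2)^2 = -1, tr(M rho(γ2)) = 10, coefficient -5/2; γ3: (γ3)^2 = -1, tr(M rho(γ3)) = 10, coefficient -5/2; γ4: (γ4)^2 = -1, tr(M rho(γ4)) = 2, coefficient -1/2; γ13: (γ13)^2 = +1, tr(M rho(γ13)) = -12/5, coefficient -3/5. Every other blade of grade <= 2 projects to 0.
Answer: -5/2*γ2 - 5/2*γ3 - 1/2*γ4 - 3/5*γ13


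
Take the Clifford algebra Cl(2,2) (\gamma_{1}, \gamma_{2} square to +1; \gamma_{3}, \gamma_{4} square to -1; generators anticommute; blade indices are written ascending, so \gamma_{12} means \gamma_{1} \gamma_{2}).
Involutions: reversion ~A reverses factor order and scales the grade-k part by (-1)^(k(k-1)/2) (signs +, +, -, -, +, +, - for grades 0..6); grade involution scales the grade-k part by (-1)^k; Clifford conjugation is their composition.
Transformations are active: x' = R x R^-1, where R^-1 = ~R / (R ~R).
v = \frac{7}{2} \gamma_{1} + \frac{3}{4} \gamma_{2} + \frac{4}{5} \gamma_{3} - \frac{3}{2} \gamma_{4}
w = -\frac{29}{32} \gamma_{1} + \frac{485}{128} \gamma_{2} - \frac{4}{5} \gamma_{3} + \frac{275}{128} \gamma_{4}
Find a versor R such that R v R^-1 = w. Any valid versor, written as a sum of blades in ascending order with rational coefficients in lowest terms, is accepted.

Key observation: q(v) = q(w) = \frac{3969}{400} (sandwiches preserve the norm), so R = v + w = \frac{83}{32} \gamma_{1} + \frac{581}{128} \gamma_{2} + \frac{83}{128} \gamma_{4} works whenever it is invertible — the component of v along it is kept and (v - w)/2 reverses, sending v to w.
Answer: \frac{83}{32} \gamma_{1} + \frac{581}{128} \gamma_{2} + \frac{83}{128} \gamma_{4}


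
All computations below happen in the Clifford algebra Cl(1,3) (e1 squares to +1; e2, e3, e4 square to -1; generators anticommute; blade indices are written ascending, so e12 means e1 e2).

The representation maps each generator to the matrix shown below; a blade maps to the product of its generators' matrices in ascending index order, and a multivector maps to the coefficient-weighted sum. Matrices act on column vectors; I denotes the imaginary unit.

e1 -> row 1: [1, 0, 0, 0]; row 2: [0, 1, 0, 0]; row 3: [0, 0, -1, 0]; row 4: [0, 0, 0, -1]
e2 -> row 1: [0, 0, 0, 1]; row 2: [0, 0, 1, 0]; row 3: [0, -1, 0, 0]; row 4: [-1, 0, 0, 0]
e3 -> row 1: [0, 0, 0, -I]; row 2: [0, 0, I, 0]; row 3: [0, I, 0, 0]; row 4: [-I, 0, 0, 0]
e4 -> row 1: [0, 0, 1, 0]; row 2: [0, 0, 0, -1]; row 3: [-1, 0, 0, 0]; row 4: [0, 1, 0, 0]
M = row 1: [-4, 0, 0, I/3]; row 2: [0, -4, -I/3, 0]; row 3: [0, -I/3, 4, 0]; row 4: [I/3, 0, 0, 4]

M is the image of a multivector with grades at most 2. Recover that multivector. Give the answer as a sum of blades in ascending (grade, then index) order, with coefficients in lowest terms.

Method: the blade images are trace-orthogonal — tr(rho(e_A) rho(e_B)^-1) = 4 if A = B and 0 otherwise — and rho(e_A)^-1 = (e_A)^2 * rho(e_A) with (e_A)^2 = +1 or -1, so the coefficient of e_A in the preimage is (e_A)^2 * tr(M rho(e_A))/4.
Nonzero projections over blades of grade <= 2: e1: (e1)^2 = +1, tr(M rho(e1)) = -16, coefficient -4; e3: (e3)^2 = -1, tr(M rho(e3)) = 4/3, coefficient -1/3. Every other blade of grade <= 2 projects to 0.
Answer: -4*e1 - 1/3*e3


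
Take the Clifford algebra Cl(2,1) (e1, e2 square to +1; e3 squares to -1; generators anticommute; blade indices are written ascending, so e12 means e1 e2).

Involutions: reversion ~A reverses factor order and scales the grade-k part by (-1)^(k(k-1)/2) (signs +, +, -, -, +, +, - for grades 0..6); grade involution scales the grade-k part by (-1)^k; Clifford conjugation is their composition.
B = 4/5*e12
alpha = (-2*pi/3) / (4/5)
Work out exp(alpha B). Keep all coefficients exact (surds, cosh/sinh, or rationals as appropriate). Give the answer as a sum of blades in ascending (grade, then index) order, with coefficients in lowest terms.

B^2 = (4/5)^2*(e12)^2 = 16/25*(-1) = -16/25 (a basis 2-blade squares to minus the product of its generators' squares).
B^2 = -16/25 — since the square is negative, the closed form is circular: l = 4/5, alpha*l = -2*pi/3, so exp(alpha B) = cos(-2*pi/3) + (sin(-2*pi/3)/(4/5))*B = -1/2 + (-5*sqrt(3)/8)*B.
Answer: -1/2 - sqrt(3)/2*e12


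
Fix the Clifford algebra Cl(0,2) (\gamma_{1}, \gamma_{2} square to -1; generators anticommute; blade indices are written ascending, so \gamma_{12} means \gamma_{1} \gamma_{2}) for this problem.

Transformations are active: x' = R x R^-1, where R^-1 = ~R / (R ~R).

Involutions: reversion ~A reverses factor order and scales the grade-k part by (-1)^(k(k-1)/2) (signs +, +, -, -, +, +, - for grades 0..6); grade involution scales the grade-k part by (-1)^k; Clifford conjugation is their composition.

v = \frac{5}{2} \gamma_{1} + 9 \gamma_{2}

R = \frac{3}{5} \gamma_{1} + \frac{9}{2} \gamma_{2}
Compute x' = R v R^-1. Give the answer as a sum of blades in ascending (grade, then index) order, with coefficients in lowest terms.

~R = \frac{3}{5} \gamma_{1} + \frac{9}{2} \gamma_{2}, and R ~R = -\frac{2061}{100}, so R^-1 = ~R / (-\frac{2061}{100}).
R v = -42 - \frac{117}{20} \gamma_{12}
Answer: -\frac{25}{458} \gamma_{1} + \frac{2139}{229} \gamma_{2}


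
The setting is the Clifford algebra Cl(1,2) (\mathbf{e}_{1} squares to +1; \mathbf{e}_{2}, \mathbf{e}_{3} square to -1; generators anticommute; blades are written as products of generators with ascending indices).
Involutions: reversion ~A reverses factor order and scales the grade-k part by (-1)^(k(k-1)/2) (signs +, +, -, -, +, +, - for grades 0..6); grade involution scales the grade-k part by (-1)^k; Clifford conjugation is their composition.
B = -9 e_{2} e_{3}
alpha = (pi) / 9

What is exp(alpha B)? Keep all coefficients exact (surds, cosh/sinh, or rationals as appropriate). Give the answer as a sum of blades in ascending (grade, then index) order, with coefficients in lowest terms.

B^2 = (-9)^2*(e_{2} e_{3})^2 = 81*(-1) = -81 (a basis 2-blade squares to minus the product of its generators' squares).
B^2 = -81 — a negative square means the series sums to a rotation: l = 9, alpha*l = \pi, so exp(alpha B) = cos(\pi) + (sin(\pi)/9)*B = -1 + (0)*B.
Answer: -1


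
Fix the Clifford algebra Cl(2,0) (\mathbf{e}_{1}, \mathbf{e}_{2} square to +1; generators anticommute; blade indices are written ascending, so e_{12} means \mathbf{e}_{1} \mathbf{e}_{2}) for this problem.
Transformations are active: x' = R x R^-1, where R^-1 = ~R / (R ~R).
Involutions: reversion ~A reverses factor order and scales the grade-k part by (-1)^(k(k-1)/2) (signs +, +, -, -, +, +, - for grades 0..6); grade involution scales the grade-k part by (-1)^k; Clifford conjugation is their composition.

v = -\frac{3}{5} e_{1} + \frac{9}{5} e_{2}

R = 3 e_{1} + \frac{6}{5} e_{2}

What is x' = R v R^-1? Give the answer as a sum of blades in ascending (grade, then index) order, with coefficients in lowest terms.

~R = 3 e_{1} + \frac{6}{5} e_{2}, and R ~R = \frac{261}{25}, so R^-1 = ~R / (\frac{261}{25}).
R v = \frac{9}{25} + \frac{153}{25} e_{12}
Answer: \frac{117}{145} e_{1} - \frac{249}{145} e_{2}


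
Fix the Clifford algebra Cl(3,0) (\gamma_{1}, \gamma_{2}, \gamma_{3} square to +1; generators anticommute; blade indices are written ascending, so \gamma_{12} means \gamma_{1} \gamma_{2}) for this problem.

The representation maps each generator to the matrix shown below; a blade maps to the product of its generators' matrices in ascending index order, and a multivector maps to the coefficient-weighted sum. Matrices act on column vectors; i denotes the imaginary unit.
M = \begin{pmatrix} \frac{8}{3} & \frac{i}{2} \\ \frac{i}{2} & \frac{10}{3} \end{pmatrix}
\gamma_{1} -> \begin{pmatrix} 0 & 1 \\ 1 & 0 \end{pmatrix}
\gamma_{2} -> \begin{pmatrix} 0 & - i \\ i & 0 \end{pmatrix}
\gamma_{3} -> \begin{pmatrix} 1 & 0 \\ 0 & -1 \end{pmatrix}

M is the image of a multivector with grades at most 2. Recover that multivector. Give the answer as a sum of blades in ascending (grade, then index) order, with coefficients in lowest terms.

Method: 1, rho(\gamma_{1}), rho(\gamma_{2}), rho(\gamma_{3}) form a trace-orthogonal basis of the 2x2 complex matrices (tr(X Y) = 2 if X = Y, else 0), so M = m0*1 + m1*rho(\gamma_{1}) + m2*rho(\gamma_{2}) + m3*rho(\gamma_{3}) with m0 = tr(M)/2 = 3, m1 = tr(M rho(\gamma_{1}))/2 = \frac{i}{2}, m2 = tr(M rho(\gamma_{2}))/2 = 0, m3 = tr(M rho(\gamma_{3}))/2 = - \frac{1}{3}.
Multiplying table entries, the bivector images are rho(\gamma_{12}) = i*rho(\gamma_{3}), rho(\gamma_{13}) = -i*rho(\gamma_{2}), rho(\gamma_{23}) = i*rho(\gamma_{1}); with real blade coefficients the real parts of m0..m3 are the coefficients of 1, \gamma_{1}, \gamma_{2}, \gamma_{3} and the imaginary parts give the bivectors (\gamma_{23}: Im m1, \gamma_{13}: -Im m2, \gamma_{12}: Im m3).
Answer: 3 - \frac{1}{3} \gamma_{3} + \frac{1}{2} \gamma_{23}


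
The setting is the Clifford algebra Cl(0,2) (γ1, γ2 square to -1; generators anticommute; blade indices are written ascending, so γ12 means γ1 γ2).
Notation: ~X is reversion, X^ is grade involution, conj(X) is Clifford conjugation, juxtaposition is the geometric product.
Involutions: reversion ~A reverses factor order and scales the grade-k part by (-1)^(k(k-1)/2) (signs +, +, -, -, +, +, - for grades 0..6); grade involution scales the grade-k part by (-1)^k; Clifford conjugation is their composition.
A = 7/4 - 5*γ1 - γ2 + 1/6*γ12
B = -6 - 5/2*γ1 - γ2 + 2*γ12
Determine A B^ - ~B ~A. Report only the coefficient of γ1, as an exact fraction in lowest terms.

first term: 8/3 + 773/24*γ1 + 109/6*γ2
second term: -73/3 + 571/24*γ1 + 83/6*γ2 - 5*γ12
Answer: 101/12


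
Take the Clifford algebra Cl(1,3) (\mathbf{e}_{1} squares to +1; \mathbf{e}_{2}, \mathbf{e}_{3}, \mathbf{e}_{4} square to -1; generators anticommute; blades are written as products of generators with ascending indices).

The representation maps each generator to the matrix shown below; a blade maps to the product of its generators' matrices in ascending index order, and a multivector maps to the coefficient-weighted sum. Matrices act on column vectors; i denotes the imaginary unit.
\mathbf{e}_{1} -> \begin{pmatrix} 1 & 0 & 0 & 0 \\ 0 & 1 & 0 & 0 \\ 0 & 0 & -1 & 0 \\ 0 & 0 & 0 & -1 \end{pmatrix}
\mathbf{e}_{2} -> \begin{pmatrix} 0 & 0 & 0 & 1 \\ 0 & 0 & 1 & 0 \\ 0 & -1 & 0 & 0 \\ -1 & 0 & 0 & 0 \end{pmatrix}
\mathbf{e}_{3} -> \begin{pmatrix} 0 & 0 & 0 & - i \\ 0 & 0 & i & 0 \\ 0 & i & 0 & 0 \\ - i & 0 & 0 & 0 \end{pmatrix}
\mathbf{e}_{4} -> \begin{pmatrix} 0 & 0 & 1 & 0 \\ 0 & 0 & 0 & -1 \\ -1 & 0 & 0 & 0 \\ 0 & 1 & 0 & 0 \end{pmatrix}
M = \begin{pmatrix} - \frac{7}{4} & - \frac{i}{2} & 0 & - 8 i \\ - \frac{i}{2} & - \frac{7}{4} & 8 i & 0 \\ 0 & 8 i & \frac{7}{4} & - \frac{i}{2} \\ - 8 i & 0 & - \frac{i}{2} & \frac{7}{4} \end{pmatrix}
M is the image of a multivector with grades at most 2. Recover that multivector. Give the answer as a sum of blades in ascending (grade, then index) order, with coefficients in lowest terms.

Method: the blade images are trace-orthogonal — tr(rho(e_A) rho(e_B)^-1) = 4 if A = B and 0 otherwise — and rho(e_A)^-1 = (e_A)^2 * rho(e_A) with (e_A)^2 = +1 or -1, so the coefficient of e_A in the preimage is (e_A)^2 * tr(M rho(e_A))/4.
Nonzero projections over blades of grade <= 2: e_{1}: (e_{1})^2 = +1, tr(M rho(e_{1})) = -7, coefficient -\frac{7}{4}; e_{3}: (e_{3})^2 = -1, tr(M rho(e_{3})) = -32, coefficient 8; e_{3} e_{4}: (e_{3} e_{4})^2 = -1, tr(M rho(e_{3} e_{4})) = -2, coefficient \frac{1}{2}. Every other blade of grade <= 2 projects to 0.
Answer: -\frac{7}{4} e_{1} + 8 e_{3} + \frac{1}{2} e_{3} e_{4}


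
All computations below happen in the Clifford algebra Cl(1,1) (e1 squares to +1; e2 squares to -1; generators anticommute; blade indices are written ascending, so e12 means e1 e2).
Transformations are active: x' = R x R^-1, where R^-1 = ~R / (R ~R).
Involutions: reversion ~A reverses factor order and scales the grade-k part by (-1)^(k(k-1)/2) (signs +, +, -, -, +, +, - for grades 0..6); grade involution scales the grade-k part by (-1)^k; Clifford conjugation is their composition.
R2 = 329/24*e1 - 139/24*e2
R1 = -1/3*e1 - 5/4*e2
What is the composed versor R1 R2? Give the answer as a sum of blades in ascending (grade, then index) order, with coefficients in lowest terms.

Distribute over the terms of R1 (each basis-blade product reordered to ascending indices, repeated generators contracted through their squares):
(-1/3*e1) R2 = -329/72 + 139/72*e12
(-5/4*e2) R2 = -695/96 + 1645/96*e12
Summing the partial products and collecting blades:
Answer: -3401/288 + 5491/288*e12


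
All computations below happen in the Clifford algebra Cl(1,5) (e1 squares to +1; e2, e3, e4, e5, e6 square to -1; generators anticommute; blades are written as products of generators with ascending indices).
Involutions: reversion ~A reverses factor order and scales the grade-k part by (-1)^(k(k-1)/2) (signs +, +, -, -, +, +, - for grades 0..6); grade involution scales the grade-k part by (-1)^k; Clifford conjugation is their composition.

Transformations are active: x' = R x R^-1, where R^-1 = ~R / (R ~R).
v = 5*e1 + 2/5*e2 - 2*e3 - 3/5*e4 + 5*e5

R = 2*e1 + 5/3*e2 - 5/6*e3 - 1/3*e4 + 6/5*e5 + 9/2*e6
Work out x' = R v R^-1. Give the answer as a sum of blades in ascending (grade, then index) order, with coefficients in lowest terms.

~R = 2*e1 + 5/3*e2 - 5/6*e3 - 1/3*e4 + 6/5*e5 + 9/2*e6, and R ~R = -3191/150, so R^-1 = ~R / (-3191/150).
R v = 22/15 - 113/15*e1 e2 + 1/6*e1 e3 + 7/15*e1 e4 + 4*e1 e5 - 45/2*e1 e6 - 3*e2 e3 - 13/15*e2 e4 + 589/75*e2 e5 - 9/5*e2 e6 - 1/6*e3 e4 - 53/30*e3 e5 + 9*e3 e6 - 71/75*e4 e5 + 27/10*e4 e6 - 45/2*e5 e6
Answer: -16835/3191*e1 - 30146/47865*e2 + 20246/9573*e3 + 30919/47865*e4 - 16483/3191*e5 - 1980/3191*e6


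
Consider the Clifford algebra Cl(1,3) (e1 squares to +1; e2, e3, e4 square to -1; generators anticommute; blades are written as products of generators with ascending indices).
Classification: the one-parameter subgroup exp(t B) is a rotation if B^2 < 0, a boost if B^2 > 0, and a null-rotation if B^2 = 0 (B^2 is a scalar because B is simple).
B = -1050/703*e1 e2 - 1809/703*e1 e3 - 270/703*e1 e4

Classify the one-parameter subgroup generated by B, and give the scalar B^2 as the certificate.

B^2 term by term: the squares give (-1050/703)^2*(e1 e2)^2 + (-1809/703)^2*(e1 e3)^2 + (-270/703)^2*(e1 e4)^2 = 1102500/494209*(+1) + 3272481/494209*(+1) + 72900/494209*(+1) = 9 (each basis 2-blade squares to minus the product of its generators' squares); cross terms between blades sharing an index anticommute and cancel. So B^2 = 9.
Answer: boost, certificate B^2 = 9. The scalar 9 is the complete invariant here: its sign names the subgroup type.


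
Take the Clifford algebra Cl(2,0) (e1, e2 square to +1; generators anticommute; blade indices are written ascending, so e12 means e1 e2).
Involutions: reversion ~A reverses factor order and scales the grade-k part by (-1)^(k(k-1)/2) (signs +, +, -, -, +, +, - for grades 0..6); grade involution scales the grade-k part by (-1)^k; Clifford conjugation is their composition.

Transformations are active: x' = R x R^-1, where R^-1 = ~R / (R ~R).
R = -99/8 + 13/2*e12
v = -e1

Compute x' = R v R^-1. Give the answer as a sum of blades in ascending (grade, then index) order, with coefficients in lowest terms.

~R = -99/8 - 13/2*e12, and R ~R = 12505/64, so R^-1 = ~R / (12505/64).
R v = 99/8*e1 + 13/2*e2
Answer: -7097/12505*e1 - 10296/12505*e2


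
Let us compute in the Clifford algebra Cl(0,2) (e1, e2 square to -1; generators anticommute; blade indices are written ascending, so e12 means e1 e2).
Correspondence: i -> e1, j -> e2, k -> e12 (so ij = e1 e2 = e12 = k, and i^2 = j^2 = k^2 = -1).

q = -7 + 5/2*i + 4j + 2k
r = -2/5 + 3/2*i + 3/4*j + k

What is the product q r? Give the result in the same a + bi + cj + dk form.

In blades: q = -7 + 5/2*e1 + 4*e2 + 2*e12, r = -2/5 + 3/2*e1 + 3/4*e2 + e12.
Distribute q over r term by term (generator squares from the signature, products reordered to ascending indices): (-7)*r = 14/5 - 21/2*e1 - 21/4*e2 - 7*e12; (5/2*e1)*r = -15/4 - e1 - 5/2*e2 + 15/8*e12; (4*e2)*r = -3 + 4*e1 - 8/5*e2 - 6*e12; (2*e12)*r = -2 - 3/2*e1 + 3*e2 - 4/5*e12.
Sum: -119/20 - 9*e1 - 127/20*e2 - 477/40*e12; translating back through the correspondence:
Answer: -119/20 - 9i - 127/20*j - 477/40*k


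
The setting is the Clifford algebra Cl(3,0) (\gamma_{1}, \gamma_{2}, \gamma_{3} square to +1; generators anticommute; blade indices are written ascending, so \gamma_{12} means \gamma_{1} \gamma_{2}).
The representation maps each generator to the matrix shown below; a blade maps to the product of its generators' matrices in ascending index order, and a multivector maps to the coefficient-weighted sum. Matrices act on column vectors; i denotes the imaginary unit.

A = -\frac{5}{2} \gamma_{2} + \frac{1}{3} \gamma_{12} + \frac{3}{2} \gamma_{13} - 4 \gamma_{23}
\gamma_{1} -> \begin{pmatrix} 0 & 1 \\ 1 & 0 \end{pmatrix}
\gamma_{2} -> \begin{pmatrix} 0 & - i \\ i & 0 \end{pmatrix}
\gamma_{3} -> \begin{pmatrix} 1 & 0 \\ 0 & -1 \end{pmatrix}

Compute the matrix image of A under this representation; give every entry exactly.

Bivector images (products of the table entries): rho(\gamma_{12}) = rho(\gamma_{1})rho(\gamma_{2}) = \begin{pmatrix} i & 0 \\ 0 & - i \end{pmatrix}; rho(\gamma_{13}) = rho(\gamma_{1})rho(\gamma_{3}) = \begin{pmatrix} 0 & -1 \\ 1 & 0 \end{pmatrix}; rho(\gamma_{23}) = rho(\gamma_{2})rho(\gamma_{3}) = \begin{pmatrix} 0 & i \\ i & 0 \end{pmatrix}.
M = (-\frac{5}{2})*rho(\gamma_{2}) + (\frac{1}{3})*rho(\gamma_{12}) + (\frac{3}{2})*rho(\gamma_{13}) + (-4)*rho(\gamma_{23}), summed entrywise:
Answer: \begin{pmatrix} \frac{i}{3} & - \frac{3}{2} - \frac{3 i}{2} \\ \frac{3}{2} - \frac{13 i}{2} & - \frac{i}{3} \end{pmatrix}


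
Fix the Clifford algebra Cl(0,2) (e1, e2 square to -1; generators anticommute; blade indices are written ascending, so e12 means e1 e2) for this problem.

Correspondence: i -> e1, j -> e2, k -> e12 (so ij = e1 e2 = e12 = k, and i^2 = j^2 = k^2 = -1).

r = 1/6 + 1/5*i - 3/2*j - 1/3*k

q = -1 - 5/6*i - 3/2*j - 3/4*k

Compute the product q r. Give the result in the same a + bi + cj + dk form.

In blades: q = -1 - 5/6*e1 - 3/2*e2 - 3/4*e12, r = 1/6 + 1/5*e1 - 3/2*e2 - 1/3*e12.
Distribute q over r term by term (generator squares from the signature, products reordered to ascending indices): (-1)*r = -1/6 - 1/5*e1 + 3/2*e2 + 1/3*e12; (-5/6*e1)*r = 1/6 - 5/36*e1 - 5/18*e2 + 5/4*e12; (-3/2*e2)*r = -9/4 + 1/2*e1 - 1/4*e2 + 3/10*e12; (-3/4*e12)*r = -1/4 - 9/8*e1 - 3/20*e2 - 1/8*e12.
Sum: -5/2 - 347/360*e1 + 37/45*e2 + 211/120*e12; translating back through the correspondence:
Answer: -5/2 - 347/360*i + 37/45*j + 211/120*k


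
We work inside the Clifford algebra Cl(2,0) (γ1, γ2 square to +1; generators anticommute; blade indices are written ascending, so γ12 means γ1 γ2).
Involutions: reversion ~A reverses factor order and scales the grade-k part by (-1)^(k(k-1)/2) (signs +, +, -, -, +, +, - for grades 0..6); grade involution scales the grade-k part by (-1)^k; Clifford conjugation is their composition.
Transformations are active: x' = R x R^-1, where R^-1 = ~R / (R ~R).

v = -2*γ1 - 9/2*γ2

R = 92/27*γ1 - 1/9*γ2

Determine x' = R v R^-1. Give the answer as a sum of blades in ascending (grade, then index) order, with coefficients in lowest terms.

~R = 92/27*γ1 - 1/9*γ2, and R ~R = 8473/729, so R^-1 = ~R / (8473/729).
R v = -341/54 - 140/9*γ12
Answer: -14426/8473*γ1 + 78303/16946*γ2
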